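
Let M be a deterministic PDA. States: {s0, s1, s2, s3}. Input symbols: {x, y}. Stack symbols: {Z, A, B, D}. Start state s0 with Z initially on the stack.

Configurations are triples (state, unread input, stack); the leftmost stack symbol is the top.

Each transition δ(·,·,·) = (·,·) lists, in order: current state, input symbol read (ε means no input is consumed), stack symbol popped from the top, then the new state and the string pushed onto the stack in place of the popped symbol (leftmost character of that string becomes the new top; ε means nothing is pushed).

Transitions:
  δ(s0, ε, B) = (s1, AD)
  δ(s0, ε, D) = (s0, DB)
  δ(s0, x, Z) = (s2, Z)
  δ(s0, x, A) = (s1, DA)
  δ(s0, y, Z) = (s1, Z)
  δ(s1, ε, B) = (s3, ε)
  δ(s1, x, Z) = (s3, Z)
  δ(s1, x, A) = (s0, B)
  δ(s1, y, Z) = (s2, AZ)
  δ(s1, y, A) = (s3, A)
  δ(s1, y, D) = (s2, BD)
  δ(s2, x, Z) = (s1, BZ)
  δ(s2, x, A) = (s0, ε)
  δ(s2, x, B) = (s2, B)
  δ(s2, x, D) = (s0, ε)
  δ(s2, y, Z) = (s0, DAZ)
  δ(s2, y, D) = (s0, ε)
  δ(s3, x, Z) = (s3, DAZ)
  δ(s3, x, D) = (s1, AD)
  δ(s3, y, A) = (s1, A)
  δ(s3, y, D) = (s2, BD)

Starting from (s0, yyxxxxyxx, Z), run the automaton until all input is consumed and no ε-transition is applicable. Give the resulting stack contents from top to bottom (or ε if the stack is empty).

BDAZ

(s0, yyxxxxyxx, Z)
  read y, top Z: go to s1, push Z → (s1, yxxxxyxx, Z)
  read y, top Z: go to s2, push AZ → (s2, xxxxyxx, AZ)
  read x, top A: go to s0, push ε → (s0, xxxyxx, Z)
  read x, top Z: go to s2, push Z → (s2, xxyxx, Z)
  read x, top Z: go to s1, push BZ → (s1, xyxx, BZ)
  ε-move, top B: go to s3, push ε → (s3, xyxx, Z)
  read x, top Z: go to s3, push DAZ → (s3, yxx, DAZ)
  read y, top D: go to s2, push BD → (s2, xx, BDAZ)
  read x, top B: go to s2, push B → (s2, x, BDAZ)
  read x, top B: go to s2, push B → (s2, ε, BDAZ)
All input consumed in state s2 with stack BDAZ.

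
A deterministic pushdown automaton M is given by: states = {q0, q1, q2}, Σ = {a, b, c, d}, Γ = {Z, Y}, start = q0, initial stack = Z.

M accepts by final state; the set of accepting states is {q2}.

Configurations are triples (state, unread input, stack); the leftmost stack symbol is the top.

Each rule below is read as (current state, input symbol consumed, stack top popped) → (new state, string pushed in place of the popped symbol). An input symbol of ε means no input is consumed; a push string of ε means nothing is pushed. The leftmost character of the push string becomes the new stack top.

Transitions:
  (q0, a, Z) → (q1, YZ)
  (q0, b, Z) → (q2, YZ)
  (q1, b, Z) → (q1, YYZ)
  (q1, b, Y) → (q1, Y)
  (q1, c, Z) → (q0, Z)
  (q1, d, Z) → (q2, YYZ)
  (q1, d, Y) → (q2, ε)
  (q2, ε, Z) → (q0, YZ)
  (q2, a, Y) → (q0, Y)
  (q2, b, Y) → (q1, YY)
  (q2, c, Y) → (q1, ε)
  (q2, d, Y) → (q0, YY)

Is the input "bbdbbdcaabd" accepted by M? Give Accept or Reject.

(q0, bbdbbdcaabd, Z)
  read b, top Z: go to q2, push YZ → (q2, bdbbdcaabd, YZ)
  read b, top Y: go to q1, push YY → (q1, dbbdcaabd, YYZ)
  read d, top Y: go to q2, push ε → (q2, bbdcaabd, YZ)
  read b, top Y: go to q1, push YY → (q1, bdcaabd, YYZ)
  read b, top Y: go to q1, push Y → (q1, dcaabd, YYZ)
  read d, top Y: go to q2, push ε → (q2, caabd, YZ)
  read c, top Y: go to q1, push ε → (q1, aabd, Z)
No transition applies at (q1, aabd, Z); input not fully consumed.

Reject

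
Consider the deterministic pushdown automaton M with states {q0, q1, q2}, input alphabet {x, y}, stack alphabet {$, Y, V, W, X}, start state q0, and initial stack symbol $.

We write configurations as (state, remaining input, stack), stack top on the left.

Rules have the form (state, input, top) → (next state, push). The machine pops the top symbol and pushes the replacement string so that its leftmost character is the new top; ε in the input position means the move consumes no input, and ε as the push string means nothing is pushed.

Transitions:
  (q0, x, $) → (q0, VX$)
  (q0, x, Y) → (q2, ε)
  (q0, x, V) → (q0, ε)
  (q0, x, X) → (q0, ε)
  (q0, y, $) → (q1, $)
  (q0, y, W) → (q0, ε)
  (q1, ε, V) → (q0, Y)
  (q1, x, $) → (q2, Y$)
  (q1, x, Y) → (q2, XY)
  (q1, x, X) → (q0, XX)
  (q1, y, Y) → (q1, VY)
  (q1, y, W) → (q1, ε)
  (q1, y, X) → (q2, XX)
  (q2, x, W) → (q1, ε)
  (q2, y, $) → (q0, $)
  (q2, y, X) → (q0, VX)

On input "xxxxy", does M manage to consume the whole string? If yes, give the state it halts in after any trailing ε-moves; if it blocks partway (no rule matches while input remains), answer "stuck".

(q0, xxxxy, $)
  read x, top $: go to q0, push VX$ → (q0, xxxy, VX$)
  read x, top V: go to q0, push ε → (q0, xxy, X$)
  read x, top X: go to q0, push ε → (q0, xy, $)
  read x, top $: go to q0, push VX$ → (q0, y, VX$)
No transition for (q0, y, top V); M blocks with input y remaining.

stuck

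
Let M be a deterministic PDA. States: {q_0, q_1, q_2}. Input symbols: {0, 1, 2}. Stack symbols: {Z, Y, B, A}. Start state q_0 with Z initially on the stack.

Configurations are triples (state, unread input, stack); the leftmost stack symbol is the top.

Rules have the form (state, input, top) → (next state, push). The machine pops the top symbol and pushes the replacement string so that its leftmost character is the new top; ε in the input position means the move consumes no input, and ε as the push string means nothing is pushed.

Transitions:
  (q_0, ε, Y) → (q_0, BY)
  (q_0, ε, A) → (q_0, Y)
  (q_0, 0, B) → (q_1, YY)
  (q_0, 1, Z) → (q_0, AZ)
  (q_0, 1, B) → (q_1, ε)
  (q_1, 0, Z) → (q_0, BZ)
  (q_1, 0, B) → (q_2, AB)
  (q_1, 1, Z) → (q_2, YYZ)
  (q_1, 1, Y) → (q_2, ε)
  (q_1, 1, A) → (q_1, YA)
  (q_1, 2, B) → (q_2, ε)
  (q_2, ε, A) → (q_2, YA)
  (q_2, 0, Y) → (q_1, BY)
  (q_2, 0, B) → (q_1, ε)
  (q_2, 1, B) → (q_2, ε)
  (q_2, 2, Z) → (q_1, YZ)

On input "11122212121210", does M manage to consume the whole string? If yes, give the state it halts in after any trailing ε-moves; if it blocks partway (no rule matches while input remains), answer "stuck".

stuck

(q_0, 11122212121210, Z) ⊢ (q_0, 1122212121210, AZ) ⊢ (q_0, 1122212121210, YZ) ⊢ (q_0, 1122212121210, BYZ) ⊢ (q_1, 122212121210, YZ) ⊢ (q_2, 22212121210, Z) ⊢ (q_1, 2212121210, YZ)
No transition for (q_1, 2, top Y); M blocks with input 2212121210 remaining.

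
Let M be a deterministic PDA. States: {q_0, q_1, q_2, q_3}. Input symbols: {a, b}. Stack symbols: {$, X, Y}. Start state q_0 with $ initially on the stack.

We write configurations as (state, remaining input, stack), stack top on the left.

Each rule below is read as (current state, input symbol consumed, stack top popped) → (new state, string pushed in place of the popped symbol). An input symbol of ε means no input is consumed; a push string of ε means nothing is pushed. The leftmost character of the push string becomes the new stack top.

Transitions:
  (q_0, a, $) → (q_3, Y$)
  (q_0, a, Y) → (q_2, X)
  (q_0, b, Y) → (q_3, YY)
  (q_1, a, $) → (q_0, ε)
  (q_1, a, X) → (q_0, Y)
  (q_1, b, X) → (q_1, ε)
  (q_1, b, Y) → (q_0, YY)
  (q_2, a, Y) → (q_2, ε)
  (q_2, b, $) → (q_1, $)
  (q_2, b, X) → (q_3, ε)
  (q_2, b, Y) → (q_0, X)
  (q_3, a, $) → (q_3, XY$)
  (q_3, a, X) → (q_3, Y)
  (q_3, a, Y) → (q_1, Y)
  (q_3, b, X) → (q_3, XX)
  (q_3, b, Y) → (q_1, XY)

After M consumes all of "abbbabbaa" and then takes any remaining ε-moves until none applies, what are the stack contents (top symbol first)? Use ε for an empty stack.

(q_0, abbbabbaa, $) ⊢ (q_3, bbbabbaa, Y$) ⊢ (q_1, bbabbaa, XY$) ⊢ (q_1, babbaa, Y$) ⊢ (q_0, abbaa, YY$) ⊢ (q_2, bbaa, XY$) ⊢ (q_3, baa, Y$) ⊢ (q_1, aa, XY$) ⊢ (q_0, a, YY$) ⊢ (q_2, ε, XY$)
All input consumed in state q_2 with stack XY$.

XY$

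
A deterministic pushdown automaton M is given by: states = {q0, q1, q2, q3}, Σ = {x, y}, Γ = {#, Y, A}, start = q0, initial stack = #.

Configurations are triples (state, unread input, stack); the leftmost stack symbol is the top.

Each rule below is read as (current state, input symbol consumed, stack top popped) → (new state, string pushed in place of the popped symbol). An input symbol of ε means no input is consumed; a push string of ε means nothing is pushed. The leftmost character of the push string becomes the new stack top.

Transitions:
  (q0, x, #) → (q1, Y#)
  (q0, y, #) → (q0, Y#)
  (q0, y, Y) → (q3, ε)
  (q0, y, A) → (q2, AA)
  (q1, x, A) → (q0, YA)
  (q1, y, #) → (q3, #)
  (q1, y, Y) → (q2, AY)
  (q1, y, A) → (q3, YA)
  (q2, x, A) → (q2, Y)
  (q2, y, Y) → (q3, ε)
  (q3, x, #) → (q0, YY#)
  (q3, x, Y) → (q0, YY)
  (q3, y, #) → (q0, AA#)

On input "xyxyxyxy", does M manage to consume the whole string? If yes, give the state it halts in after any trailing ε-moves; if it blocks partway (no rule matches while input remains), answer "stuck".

q3

(q0, xyxyxyxy, #) ⊢ (q1, yxyxyxy, Y#) ⊢ (q2, xyxyxy, AY#) ⊢ (q2, yxyxy, YY#) ⊢ (q3, xyxy, Y#) ⊢ (q0, yxy, YY#) ⊢ (q3, xy, Y#) ⊢ (q0, y, YY#) ⊢ (q3, ε, Y#)
All input consumed; M is in state q3.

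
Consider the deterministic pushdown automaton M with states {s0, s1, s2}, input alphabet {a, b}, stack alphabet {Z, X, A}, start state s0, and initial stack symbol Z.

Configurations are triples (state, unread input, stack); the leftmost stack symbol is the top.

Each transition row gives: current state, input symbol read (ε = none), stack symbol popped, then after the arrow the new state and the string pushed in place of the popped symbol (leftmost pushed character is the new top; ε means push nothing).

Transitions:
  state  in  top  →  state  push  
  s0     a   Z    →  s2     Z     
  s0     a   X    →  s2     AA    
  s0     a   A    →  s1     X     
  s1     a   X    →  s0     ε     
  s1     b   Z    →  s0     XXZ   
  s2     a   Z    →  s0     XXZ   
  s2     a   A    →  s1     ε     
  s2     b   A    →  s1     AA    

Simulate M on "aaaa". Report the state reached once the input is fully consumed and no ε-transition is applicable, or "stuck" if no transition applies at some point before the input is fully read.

s1

(s0, aaaa, Z) ⊢ (s2, aaa, Z) ⊢ (s0, aa, XXZ) ⊢ (s2, a, AAXZ) ⊢ (s1, ε, AXZ)
All input consumed; M is in state s1.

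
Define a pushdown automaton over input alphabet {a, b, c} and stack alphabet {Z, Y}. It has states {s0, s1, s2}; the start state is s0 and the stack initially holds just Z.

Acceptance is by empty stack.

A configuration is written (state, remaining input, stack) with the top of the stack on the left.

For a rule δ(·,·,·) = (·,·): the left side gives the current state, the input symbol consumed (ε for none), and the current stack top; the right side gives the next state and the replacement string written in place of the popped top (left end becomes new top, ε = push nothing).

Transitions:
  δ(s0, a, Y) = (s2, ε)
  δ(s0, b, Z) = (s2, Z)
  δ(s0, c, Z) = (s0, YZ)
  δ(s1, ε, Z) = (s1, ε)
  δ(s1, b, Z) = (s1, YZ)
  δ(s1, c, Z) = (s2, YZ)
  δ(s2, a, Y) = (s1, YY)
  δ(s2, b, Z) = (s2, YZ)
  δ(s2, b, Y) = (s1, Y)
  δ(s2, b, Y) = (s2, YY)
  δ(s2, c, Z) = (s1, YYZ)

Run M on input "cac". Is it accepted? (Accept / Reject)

Reject

No computation consumes all input and empties the stack.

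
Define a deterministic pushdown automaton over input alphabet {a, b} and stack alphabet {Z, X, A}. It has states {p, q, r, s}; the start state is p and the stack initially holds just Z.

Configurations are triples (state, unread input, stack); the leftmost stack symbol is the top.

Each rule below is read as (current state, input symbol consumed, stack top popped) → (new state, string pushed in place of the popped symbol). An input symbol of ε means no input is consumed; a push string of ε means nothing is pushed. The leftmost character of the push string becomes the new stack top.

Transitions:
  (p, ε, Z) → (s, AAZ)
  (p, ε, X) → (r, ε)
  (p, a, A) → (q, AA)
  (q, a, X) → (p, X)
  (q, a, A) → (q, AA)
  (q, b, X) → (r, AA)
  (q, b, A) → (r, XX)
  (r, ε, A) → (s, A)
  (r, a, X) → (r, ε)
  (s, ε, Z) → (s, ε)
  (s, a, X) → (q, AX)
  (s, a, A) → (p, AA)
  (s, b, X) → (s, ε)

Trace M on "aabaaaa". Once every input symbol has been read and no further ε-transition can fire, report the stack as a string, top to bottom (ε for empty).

AAAAAZ

(p, aabaaaa, Z) ⊢ (s, aabaaaa, AAZ) ⊢ (p, abaaaa, AAAZ) ⊢ (q, baaaa, AAAAZ) ⊢ (r, aaaa, XXAAAZ) ⊢ (r, aaa, XAAAZ) ⊢ (r, aa, AAAZ) ⊢ (s, aa, AAAZ) ⊢ (p, a, AAAAZ) ⊢ (q, ε, AAAAAZ)
All input consumed in state q with stack AAAAAZ.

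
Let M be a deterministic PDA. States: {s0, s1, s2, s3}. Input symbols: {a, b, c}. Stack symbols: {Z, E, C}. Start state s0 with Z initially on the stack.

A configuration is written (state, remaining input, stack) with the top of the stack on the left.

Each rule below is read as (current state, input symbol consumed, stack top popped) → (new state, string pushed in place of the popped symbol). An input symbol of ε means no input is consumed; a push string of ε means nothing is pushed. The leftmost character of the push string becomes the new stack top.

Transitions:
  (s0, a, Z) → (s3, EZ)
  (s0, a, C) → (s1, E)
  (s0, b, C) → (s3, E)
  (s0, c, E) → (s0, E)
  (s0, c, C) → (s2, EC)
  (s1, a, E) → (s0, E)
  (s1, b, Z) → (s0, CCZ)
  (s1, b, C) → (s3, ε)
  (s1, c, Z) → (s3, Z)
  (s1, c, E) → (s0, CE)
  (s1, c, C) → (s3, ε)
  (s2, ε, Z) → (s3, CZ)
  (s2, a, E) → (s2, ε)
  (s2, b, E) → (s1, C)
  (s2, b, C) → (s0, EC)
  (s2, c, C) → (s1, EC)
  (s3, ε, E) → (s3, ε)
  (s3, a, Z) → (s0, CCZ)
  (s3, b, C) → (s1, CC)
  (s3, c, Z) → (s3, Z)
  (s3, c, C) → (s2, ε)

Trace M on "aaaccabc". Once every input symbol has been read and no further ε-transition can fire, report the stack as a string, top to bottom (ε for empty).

ECECZ

(s0, aaaccabc, Z) ⊢ (s3, aaccabc, EZ) ⊢ (s3, aaccabc, Z) ⊢ (s0, accabc, CCZ) ⊢ (s1, ccabc, ECZ) ⊢ (s0, cabc, CECZ) ⊢ (s2, abc, ECECZ) ⊢ (s2, bc, CECZ) ⊢ (s0, c, ECECZ) ⊢ (s0, ε, ECECZ)
All input consumed in state s0 with stack ECECZ.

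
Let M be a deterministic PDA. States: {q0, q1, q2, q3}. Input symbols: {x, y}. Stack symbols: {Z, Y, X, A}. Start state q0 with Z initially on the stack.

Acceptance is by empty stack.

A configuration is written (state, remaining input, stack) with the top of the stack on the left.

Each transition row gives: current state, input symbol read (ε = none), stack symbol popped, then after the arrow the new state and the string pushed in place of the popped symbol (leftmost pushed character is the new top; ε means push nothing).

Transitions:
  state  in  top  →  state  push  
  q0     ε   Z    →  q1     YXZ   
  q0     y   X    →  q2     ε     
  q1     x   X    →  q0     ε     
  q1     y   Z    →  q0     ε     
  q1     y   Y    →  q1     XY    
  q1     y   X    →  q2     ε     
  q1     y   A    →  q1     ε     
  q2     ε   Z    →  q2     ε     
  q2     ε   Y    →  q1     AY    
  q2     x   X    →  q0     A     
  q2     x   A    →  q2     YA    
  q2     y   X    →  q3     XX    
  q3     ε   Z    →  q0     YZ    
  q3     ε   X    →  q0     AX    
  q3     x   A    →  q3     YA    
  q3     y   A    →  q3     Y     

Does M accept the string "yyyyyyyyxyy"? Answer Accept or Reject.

Reject

(q0, yyyyyyyyxyy, Z) ⊢ (q1, yyyyyyyyxyy, YXZ) ⊢ (q1, yyyyyyyxyy, XYXZ) ⊢ (q2, yyyyyyxyy, YXZ) ⊢ (q1, yyyyyyxyy, AYXZ) ⊢ (q1, yyyyyxyy, YXZ) ⊢ (q1, yyyyxyy, XYXZ) ⊢ (q2, yyyxyy, YXZ) ⊢ (q1, yyyxyy, AYXZ) ⊢ (q1, yyxyy, YXZ) ⊢ (q1, yxyy, XYXZ) ⊢ (q2, xyy, YXZ) ⊢ (q1, xyy, AYXZ)
No transition applies at (q1, xyy, AYXZ); input not fully consumed.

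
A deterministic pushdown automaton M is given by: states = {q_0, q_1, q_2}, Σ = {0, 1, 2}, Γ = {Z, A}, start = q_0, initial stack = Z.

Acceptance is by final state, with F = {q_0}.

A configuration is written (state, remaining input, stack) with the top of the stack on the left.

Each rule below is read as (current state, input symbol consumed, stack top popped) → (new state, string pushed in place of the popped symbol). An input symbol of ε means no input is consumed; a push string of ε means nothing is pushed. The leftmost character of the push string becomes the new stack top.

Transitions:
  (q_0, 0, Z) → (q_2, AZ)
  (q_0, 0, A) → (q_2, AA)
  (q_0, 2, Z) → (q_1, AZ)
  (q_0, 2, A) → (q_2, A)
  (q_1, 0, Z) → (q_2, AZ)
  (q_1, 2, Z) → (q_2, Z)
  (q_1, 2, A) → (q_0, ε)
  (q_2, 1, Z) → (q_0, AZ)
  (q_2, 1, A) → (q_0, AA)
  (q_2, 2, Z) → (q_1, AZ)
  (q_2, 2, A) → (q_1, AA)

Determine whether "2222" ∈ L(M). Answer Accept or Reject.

(q_0, 2222, Z) ⊢ (q_1, 222, AZ) ⊢ (q_0, 22, Z) ⊢ (q_1, 2, AZ) ⊢ (q_0, ε, Z)
All input consumed; state q_0 ∈ F.

Accept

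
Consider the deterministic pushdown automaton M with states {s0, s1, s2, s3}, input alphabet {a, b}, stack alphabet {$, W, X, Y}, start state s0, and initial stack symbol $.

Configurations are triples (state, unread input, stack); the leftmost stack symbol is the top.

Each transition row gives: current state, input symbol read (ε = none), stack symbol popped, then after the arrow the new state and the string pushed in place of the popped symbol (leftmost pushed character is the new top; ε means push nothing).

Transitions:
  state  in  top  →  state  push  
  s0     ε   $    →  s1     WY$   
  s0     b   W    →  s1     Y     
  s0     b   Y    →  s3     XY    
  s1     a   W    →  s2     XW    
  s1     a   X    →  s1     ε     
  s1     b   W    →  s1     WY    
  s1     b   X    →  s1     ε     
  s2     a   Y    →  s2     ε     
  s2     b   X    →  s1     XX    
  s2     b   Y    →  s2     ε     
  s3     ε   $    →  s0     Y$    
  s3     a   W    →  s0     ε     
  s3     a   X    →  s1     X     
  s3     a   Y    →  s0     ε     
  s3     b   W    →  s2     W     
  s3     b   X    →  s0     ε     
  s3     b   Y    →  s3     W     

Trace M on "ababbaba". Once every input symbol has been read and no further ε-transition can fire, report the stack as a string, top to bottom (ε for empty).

XWYY$

(s0, ababbaba, $)
  ε-move, top $: go to s1, push WY$ → (s1, ababbaba, WY$)
  read a, top W: go to s2, push XW → (s2, babbaba, XWY$)
  read b, top X: go to s1, push XX → (s1, abbaba, XXWY$)
  read a, top X: go to s1, push ε → (s1, bbaba, XWY$)
  read b, top X: go to s1, push ε → (s1, baba, WY$)
  read b, top W: go to s1, push WY → (s1, aba, WYY$)
  read a, top W: go to s2, push XW → (s2, ba, XWYY$)
  read b, top X: go to s1, push XX → (s1, a, XXWYY$)
  read a, top X: go to s1, push ε → (s1, ε, XWYY$)
All input consumed in state s1 with stack XWYY$.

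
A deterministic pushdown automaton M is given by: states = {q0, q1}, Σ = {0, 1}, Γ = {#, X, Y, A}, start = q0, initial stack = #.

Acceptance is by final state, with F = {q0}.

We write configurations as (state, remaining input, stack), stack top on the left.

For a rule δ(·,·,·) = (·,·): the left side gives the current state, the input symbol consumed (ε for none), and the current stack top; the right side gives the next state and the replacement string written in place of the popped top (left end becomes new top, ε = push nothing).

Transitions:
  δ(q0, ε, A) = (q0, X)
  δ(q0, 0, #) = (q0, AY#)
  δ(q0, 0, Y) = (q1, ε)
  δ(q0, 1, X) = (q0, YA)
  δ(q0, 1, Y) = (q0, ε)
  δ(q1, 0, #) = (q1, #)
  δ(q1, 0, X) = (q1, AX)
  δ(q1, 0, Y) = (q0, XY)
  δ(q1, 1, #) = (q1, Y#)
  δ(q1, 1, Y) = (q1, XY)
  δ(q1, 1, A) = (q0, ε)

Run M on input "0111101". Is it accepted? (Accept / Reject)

(q0, 0111101, #)
  read 0, top #: go to q0, push AY# → (q0, 111101, AY#)
  ε-move, top A: go to q0, push X → (q0, 111101, XY#)
  read 1, top X: go to q0, push YA → (q0, 11101, YAY#)
  read 1, top Y: go to q0, push ε → (q0, 1101, AY#)
  ε-move, top A: go to q0, push X → (q0, 1101, XY#)
  read 1, top X: go to q0, push YA → (q0, 101, YAY#)
  read 1, top Y: go to q0, push ε → (q0, 01, AY#)
  ε-move, top A: go to q0, push X → (q0, 01, XY#)
No transition applies at (q0, 01, XY#); input not fully consumed.

Reject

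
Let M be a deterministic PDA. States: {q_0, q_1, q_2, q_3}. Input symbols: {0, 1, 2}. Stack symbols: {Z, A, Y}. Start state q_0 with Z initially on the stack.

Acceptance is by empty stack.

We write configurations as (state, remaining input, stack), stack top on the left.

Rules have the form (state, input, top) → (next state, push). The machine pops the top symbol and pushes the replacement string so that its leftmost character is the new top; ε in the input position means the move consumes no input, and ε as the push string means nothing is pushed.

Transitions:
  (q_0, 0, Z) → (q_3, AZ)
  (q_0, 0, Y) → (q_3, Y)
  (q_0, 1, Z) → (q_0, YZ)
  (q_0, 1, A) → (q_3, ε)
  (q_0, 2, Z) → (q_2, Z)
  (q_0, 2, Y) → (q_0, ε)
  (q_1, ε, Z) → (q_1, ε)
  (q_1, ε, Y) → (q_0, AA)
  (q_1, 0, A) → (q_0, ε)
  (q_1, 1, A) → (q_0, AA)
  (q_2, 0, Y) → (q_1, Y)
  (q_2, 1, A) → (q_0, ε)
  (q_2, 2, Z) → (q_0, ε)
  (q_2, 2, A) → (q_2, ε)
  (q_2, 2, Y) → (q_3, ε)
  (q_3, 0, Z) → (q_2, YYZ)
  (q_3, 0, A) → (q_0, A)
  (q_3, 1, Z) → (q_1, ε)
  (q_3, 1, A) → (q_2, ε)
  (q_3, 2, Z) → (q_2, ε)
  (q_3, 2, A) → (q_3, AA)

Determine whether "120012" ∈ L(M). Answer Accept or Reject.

(q_0, 120012, Z) ⊢ (q_0, 20012, YZ) ⊢ (q_0, 0012, Z) ⊢ (q_3, 012, AZ) ⊢ (q_0, 12, AZ) ⊢ (q_3, 2, Z) ⊢ (q_2, ε, ε)
All input consumed and the stack is empty.

Accept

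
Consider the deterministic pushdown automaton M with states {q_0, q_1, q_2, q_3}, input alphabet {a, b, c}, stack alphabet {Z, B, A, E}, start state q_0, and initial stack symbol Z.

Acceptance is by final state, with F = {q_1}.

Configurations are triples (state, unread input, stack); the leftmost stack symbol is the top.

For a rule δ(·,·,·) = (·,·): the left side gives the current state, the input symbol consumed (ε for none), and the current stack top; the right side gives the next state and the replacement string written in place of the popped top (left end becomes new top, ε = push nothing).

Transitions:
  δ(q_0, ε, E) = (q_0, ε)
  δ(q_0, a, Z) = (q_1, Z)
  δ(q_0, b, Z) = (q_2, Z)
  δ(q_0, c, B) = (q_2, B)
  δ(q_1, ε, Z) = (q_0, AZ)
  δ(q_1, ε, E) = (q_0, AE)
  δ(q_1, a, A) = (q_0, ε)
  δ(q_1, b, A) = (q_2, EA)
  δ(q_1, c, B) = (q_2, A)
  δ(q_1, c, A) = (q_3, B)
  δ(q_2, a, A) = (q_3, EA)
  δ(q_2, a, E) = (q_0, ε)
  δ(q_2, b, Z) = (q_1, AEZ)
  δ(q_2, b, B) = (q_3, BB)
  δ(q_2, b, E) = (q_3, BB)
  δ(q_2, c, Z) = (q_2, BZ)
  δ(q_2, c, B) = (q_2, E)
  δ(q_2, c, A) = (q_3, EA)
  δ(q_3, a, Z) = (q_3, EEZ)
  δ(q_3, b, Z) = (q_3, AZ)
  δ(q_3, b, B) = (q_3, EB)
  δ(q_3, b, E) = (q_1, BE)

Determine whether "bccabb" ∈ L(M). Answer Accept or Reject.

Accept

(q_0, bccabb, Z) ⊢ (q_2, ccabb, Z) ⊢ (q_2, cabb, BZ) ⊢ (q_2, abb, EZ) ⊢ (q_0, bb, Z) ⊢ (q_2, b, Z) ⊢ (q_1, ε, AEZ)
All input consumed; state q_1 ∈ F.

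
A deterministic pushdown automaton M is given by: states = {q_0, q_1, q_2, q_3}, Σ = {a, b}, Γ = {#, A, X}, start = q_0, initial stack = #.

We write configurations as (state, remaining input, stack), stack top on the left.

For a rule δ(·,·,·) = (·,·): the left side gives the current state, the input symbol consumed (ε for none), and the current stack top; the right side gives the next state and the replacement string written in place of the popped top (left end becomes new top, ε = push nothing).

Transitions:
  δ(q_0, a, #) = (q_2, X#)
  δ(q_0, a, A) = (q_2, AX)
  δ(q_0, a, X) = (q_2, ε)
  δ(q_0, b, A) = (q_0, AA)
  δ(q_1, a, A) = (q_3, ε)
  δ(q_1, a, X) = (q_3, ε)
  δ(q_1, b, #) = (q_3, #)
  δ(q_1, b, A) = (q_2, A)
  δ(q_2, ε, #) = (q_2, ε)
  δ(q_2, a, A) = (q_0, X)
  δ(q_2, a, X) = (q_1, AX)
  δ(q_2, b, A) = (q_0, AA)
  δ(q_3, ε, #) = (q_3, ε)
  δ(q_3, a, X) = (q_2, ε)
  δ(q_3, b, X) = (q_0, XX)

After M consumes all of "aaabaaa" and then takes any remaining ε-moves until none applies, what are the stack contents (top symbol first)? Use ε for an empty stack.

X#

(q_0, aaabaaa, #)
  read a, top #: go to q_2, push X# → (q_2, aabaaa, X#)
  read a, top X: go to q_1, push AX → (q_1, abaaa, AX#)
  read a, top A: go to q_3, push ε → (q_3, baaa, X#)
  read b, top X: go to q_0, push XX → (q_0, aaa, XX#)
  read a, top X: go to q_2, push ε → (q_2, aa, X#)
  read a, top X: go to q_1, push AX → (q_1, a, AX#)
  read a, top A: go to q_3, push ε → (q_3, ε, X#)
All input consumed in state q_3 with stack X#.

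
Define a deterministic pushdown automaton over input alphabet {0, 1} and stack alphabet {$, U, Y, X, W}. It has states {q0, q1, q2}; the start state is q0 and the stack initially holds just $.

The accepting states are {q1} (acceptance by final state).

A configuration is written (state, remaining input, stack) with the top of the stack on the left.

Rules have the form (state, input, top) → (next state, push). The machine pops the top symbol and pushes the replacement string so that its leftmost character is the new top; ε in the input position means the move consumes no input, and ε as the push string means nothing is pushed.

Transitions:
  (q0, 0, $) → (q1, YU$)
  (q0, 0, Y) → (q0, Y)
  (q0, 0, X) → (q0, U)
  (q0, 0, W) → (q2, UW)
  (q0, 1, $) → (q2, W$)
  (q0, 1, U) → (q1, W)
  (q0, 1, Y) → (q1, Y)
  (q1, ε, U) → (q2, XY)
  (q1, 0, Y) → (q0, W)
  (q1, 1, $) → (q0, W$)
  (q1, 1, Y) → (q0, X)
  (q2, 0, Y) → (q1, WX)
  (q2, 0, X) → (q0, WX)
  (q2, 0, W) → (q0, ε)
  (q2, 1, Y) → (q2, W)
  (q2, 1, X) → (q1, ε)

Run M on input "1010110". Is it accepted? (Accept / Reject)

Reject

(q0, 1010110, $)
  read 1, top $: go to q2, push W$ → (q2, 010110, W$)
  read 0, top W: go to q0, push ε → (q0, 10110, $)
  read 1, top $: go to q2, push W$ → (q2, 0110, W$)
  read 0, top W: go to q0, push ε → (q0, 110, $)
  read 1, top $: go to q2, push W$ → (q2, 10, W$)
No transition applies at (q2, 10, W$); input not fully consumed.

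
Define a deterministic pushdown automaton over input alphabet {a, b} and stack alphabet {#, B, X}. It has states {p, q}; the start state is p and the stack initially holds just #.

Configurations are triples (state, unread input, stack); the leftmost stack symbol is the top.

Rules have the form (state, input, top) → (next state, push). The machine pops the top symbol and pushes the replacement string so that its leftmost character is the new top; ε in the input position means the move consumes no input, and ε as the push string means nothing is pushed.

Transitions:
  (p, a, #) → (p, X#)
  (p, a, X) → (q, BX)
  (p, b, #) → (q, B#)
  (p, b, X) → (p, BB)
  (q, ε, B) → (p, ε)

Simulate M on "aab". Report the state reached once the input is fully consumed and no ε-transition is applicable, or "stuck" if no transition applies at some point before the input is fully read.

(p, aab, #) ⊢ (p, ab, X#) ⊢ (q, b, BX#) ⊢ (p, b, X#) ⊢ (p, ε, BB#)
All input consumed; M is in state p.

p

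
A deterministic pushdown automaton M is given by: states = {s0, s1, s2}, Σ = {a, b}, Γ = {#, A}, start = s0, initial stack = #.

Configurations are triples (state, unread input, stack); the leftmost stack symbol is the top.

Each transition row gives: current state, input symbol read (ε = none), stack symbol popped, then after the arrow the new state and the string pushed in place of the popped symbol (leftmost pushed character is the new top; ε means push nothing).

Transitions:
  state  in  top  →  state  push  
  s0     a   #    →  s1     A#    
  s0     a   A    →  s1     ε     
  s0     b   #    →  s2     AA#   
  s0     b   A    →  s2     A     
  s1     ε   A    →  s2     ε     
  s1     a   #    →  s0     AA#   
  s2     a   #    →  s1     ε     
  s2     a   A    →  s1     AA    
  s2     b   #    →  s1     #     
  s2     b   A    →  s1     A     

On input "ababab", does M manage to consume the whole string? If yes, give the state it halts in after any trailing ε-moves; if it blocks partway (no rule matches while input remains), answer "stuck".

s2

(s0, ababab, #)
  read a, top #: go to s1, push A# → (s1, babab, A#)
  ε-move, top A: go to s2, push ε → (s2, babab, #)
  read b, top #: go to s1, push # → (s1, abab, #)
  read a, top #: go to s0, push AA# → (s0, bab, AA#)
  read b, top A: go to s2, push A → (s2, ab, AA#)
  read a, top A: go to s1, push AA → (s1, b, AAA#)
  ε-move, top A: go to s2, push ε → (s2, b, AA#)
  read b, top A: go to s1, push A → (s1, ε, AA#)
  ε-move, top A: go to s2, push ε → (s2, ε, A#)
All input consumed; M is in state s2.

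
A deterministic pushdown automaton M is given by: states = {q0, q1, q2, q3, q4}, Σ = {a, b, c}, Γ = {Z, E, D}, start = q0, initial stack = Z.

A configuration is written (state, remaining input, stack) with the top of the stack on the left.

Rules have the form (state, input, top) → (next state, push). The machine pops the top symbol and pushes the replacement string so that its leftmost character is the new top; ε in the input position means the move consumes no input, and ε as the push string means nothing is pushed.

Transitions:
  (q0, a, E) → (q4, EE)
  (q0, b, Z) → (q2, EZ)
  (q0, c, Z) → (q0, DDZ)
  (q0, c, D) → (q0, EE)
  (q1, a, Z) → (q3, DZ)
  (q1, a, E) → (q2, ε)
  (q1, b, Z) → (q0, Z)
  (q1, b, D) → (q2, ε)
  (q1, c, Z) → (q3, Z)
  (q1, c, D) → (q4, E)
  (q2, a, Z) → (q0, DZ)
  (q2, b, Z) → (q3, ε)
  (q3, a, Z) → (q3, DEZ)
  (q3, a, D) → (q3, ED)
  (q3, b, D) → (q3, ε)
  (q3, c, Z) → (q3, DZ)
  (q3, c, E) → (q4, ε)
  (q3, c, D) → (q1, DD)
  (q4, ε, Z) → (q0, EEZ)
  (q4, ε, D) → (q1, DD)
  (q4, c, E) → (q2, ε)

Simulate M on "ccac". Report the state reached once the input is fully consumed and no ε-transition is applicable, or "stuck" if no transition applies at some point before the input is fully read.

q2

(q0, ccac, Z)
  read c, top Z: go to q0, push DDZ → (q0, cac, DDZ)
  read c, top D: go to q0, push EE → (q0, ac, EEDZ)
  read a, top E: go to q4, push EE → (q4, c, EEEDZ)
  read c, top E: go to q2, push ε → (q2, ε, EEDZ)
All input consumed; M is in state q2.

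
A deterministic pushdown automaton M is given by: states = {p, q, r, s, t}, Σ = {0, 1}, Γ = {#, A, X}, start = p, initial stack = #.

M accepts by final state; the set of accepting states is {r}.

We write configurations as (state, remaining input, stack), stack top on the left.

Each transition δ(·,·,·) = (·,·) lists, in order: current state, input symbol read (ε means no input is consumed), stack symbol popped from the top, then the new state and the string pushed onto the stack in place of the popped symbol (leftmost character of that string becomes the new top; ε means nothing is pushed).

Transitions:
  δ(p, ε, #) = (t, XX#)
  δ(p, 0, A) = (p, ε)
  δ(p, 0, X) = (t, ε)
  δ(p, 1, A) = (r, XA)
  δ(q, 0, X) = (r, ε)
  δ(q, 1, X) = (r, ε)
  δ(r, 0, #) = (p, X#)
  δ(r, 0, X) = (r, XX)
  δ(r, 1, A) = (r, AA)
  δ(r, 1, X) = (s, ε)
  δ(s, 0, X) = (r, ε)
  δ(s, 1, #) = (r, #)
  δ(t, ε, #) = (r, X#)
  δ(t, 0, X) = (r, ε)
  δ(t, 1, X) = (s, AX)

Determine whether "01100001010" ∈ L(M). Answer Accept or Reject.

Reject

(p, 01100001010, #)
  ε-move, top #: go to t, push XX# → (t, 01100001010, XX#)
  read 0, top X: go to r, push ε → (r, 1100001010, X#)
  read 1, top X: go to s, push ε → (s, 100001010, #)
  read 1, top #: go to r, push # → (r, 00001010, #)
  read 0, top #: go to p, push X# → (p, 0001010, X#)
  read 0, top X: go to t, push ε → (t, 001010, #)
  ε-move, top #: go to r, push X# → (r, 001010, X#)
  read 0, top X: go to r, push XX → (r, 01010, XX#)
  read 0, top X: go to r, push XX → (r, 1010, XXX#)
  read 1, top X: go to s, push ε → (s, 010, XX#)
  read 0, top X: go to r, push ε → (r, 10, X#)
  read 1, top X: go to s, push ε → (s, 0, #)
No transition applies at (s, 0, #); input not fully consumed.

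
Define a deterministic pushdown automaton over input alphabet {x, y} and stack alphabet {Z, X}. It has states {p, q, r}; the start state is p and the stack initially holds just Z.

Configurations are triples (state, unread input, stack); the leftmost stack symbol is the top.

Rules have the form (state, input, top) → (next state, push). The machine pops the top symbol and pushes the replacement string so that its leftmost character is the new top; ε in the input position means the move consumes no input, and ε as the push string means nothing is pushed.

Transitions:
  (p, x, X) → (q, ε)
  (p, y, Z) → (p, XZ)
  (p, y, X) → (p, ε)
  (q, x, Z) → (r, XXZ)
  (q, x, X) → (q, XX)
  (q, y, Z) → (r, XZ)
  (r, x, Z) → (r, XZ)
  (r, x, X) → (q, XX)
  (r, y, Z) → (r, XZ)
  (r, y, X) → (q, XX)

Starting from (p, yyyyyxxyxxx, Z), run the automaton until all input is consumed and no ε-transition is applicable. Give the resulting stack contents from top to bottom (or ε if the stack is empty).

XXXXXXZ

(p, yyyyyxxyxxx, Z)
  read y, top Z: go to p, push XZ → (p, yyyyxxyxxx, XZ)
  read y, top X: go to p, push ε → (p, yyyxxyxxx, Z)
  read y, top Z: go to p, push XZ → (p, yyxxyxxx, XZ)
  read y, top X: go to p, push ε → (p, yxxyxxx, Z)
  read y, top Z: go to p, push XZ → (p, xxyxxx, XZ)
  read x, top X: go to q, push ε → (q, xyxxx, Z)
  read x, top Z: go to r, push XXZ → (r, yxxx, XXZ)
  read y, top X: go to q, push XX → (q, xxx, XXXZ)
  read x, top X: go to q, push XX → (q, xx, XXXXZ)
  read x, top X: go to q, push XX → (q, x, XXXXXZ)
  read x, top X: go to q, push XX → (q, ε, XXXXXXZ)
All input consumed in state q with stack XXXXXXZ.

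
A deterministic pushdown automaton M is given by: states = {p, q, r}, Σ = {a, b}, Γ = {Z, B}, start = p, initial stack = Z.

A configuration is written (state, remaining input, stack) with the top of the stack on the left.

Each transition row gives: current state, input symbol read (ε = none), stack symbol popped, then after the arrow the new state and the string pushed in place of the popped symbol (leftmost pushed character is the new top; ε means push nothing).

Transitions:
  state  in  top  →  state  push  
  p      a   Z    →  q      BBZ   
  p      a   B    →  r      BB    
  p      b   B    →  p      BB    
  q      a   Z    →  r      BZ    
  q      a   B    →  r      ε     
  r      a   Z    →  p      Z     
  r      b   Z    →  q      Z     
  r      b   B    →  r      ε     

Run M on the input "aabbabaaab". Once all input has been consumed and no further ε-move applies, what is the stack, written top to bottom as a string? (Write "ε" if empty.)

Z

(p, aabbabaaab, Z)
  read a, top Z: go to q, push BBZ → (q, abbabaaab, BBZ)
  read a, top B: go to r, push ε → (r, bbabaaab, BZ)
  read b, top B: go to r, push ε → (r, babaaab, Z)
  read b, top Z: go to q, push Z → (q, abaaab, Z)
  read a, top Z: go to r, push BZ → (r, baaab, BZ)
  read b, top B: go to r, push ε → (r, aaab, Z)
  read a, top Z: go to p, push Z → (p, aab, Z)
  read a, top Z: go to q, push BBZ → (q, ab, BBZ)
  read a, top B: go to r, push ε → (r, b, BZ)
  read b, top B: go to r, push ε → (r, ε, Z)
All input consumed in state r with stack Z.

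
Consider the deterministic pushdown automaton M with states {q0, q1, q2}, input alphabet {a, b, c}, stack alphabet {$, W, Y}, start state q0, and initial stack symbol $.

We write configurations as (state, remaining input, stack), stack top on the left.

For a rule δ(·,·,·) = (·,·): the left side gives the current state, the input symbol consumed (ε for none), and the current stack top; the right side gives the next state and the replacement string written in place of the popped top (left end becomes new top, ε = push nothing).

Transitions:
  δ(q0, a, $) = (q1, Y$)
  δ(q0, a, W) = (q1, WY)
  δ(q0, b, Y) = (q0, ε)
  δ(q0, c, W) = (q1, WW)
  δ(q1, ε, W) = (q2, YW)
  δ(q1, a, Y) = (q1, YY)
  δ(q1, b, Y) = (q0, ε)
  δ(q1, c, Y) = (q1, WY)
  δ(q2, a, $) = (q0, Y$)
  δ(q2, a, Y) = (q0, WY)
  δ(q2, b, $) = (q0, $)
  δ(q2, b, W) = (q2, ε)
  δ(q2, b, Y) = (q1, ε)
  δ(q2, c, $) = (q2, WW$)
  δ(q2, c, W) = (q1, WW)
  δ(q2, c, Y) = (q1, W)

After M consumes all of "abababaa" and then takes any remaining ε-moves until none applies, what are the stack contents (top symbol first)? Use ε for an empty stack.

(q0, abababaa, $)
  read a, top $: go to q1, push Y$ → (q1, bababaa, Y$)
  read b, top Y: go to q0, push ε → (q0, ababaa, $)
  read a, top $: go to q1, push Y$ → (q1, babaa, Y$)
  read b, top Y: go to q0, push ε → (q0, abaa, $)
  read a, top $: go to q1, push Y$ → (q1, baa, Y$)
  read b, top Y: go to q0, push ε → (q0, aa, $)
  read a, top $: go to q1, push Y$ → (q1, a, Y$)
  read a, top Y: go to q1, push YY → (q1, ε, YY$)
All input consumed in state q1 with stack YY$.

YY$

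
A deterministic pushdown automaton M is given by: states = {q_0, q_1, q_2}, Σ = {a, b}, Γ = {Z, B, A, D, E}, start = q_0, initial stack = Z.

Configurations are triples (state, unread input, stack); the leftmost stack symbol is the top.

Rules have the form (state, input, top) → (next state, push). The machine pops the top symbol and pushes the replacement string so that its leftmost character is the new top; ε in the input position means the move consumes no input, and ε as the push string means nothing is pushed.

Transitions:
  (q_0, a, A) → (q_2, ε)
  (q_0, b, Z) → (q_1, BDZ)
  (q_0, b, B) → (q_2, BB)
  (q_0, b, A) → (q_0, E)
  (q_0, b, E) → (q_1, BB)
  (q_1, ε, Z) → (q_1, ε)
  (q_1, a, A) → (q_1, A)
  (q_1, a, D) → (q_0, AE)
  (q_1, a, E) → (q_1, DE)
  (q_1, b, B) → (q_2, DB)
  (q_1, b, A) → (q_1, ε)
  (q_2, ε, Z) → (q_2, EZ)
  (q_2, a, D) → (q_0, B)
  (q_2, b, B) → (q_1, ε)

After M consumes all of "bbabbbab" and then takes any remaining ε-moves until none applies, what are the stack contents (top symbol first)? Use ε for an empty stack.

(q_0, bbabbbab, Z)
  read b, top Z: go to q_1, push BDZ → (q_1, babbbab, BDZ)
  read b, top B: go to q_2, push DB → (q_2, abbbab, DBDZ)
  read a, top D: go to q_0, push B → (q_0, bbbab, BBDZ)
  read b, top B: go to q_2, push BB → (q_2, bbab, BBBDZ)
  read b, top B: go to q_1, push ε → (q_1, bab, BBDZ)
  read b, top B: go to q_2, push DB → (q_2, ab, DBBDZ)
  read a, top D: go to q_0, push B → (q_0, b, BBBDZ)
  read b, top B: go to q_2, push BB → (q_2, ε, BBBBDZ)
All input consumed in state q_2 with stack BBBBDZ.

BBBBDZ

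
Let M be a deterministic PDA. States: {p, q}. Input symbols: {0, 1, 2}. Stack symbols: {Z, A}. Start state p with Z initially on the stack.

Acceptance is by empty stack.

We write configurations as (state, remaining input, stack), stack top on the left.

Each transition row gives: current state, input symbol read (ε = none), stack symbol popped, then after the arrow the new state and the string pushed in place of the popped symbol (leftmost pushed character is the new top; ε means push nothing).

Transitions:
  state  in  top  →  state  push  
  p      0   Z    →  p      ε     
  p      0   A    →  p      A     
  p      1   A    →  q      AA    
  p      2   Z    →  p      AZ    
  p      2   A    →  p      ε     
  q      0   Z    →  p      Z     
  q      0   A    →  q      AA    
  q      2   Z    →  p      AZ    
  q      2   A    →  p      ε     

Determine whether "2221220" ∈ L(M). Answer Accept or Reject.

(p, 2221220, Z) ⊢ (p, 221220, AZ) ⊢ (p, 21220, Z) ⊢ (p, 1220, AZ) ⊢ (q, 220, AAZ) ⊢ (p, 20, AZ) ⊢ (p, 0, Z) ⊢ (p, ε, ε)
All input consumed and the stack is empty.

Accept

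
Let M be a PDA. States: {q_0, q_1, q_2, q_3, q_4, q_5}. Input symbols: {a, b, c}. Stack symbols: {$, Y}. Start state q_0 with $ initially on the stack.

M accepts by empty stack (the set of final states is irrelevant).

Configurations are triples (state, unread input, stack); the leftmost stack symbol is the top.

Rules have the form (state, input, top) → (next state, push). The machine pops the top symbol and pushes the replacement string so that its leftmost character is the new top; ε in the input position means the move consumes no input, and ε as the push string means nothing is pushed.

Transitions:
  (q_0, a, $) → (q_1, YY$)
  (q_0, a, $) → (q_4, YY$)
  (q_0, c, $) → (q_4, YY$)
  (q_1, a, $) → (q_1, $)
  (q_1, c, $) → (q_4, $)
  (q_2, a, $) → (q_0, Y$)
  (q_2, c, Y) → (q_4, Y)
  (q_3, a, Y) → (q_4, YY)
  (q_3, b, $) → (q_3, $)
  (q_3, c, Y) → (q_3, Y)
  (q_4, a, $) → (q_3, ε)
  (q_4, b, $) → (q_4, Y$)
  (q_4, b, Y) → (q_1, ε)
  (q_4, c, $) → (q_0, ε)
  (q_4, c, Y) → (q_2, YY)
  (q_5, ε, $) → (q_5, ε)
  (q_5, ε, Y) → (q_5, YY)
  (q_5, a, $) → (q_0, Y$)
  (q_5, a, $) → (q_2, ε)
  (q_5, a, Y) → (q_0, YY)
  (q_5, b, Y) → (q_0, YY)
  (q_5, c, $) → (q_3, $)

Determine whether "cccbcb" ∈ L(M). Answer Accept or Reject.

Reject

No computation consumes all input and empties the stack.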